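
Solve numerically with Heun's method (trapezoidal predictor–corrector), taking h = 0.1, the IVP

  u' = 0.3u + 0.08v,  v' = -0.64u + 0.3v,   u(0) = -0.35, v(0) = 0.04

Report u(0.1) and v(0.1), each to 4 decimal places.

Heun on (u,v): k1 = f(x_n, state_n); k2 = f(x_n + h, state_n + h·k1); state_{n+1} = state_n + (h/2)·(k1 + k2).
0.000000: (-0.350000, 0.040000)
  k1 = (-0.101800, 0.236000)
  predictor → (-0.360180, 0.063600)
  k2 = (-0.102966, 0.249595)
  → (-0.360238, 0.064280)
(u(0.1), v(0.1)) ≈ (-0.3602, 0.0643)

-0.3602, 0.0643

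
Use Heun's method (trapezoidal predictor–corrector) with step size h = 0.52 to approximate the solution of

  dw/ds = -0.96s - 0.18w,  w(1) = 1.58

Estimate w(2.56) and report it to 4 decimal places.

-1.1861

Heun: k1 = f(s_n, w_n); k2 = f(s_n + h, w_n + h·k1); w_{n+1} = w_n + (h/2)·(k1 + k2).
s=1.000000, w=1.580000:
  k1 = f(1.000000, 1.580000) = -1.244400
  k2 = f(1.520000, 0.932912) = -1.627124
  w ← 1.580000 + (0.52/2)·(-1.244400 + (-1.627124)) = 0.833404
s=1.520000, w=0.833404:
  k1 = f(1.520000, 0.833404) = -1.609213
  k2 = f(2.040000, -0.003387) = -1.957790
  w ← 0.833404 + (0.52/2)·(-1.609213 + (-1.957790)) = -0.094017
s=2.040000, w=-0.094017:
  k1 = f(2.040000, -0.094017) = -1.941477
  k2 = f(2.560000, -1.103585) = -2.258955
  w ← -0.094017 + (0.52/2)·(-1.941477 + (-2.258955)) = -1.186129
w(2.56) ≈ -1.1861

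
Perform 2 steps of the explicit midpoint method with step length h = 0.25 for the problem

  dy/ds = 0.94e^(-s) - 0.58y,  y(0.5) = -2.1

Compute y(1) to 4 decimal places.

Midpoint: k1 = f(s_n, y_n); k2 = f(s_n + h/2, y_n + (h/2)·k1); y_{n+1} = y_n + h·k2.
s=0.500000, y=-2.100000:
  k1 = f(0.500000, -2.100000) = 1.788139
  k2 = f(0.625000, -1.876483) = 1.591506
  y ← -2.100000 + 0.25·1.591506 = -1.702124
s=0.750000, y=-1.702124:
  k1 = f(0.750000, -1.702124) = 1.431256
  k2 = f(0.875000, -1.523217) = 1.275316
  y ← -1.702124 + 0.25·1.275316 = -1.383295
y(1) ≈ -1.3833

-1.3833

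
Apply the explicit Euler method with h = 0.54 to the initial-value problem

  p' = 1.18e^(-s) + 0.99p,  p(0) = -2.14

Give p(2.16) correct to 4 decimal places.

-8.2330

Euler: p_{n+1} = p_n + h·f(s_n, p_n).
s=0.000000, p=-2.140000: f=-0.938600 → p ← -2.140000 + 0.54·(-0.938600) = -2.646844
s=0.540000, p=-2.646844: f=-1.932733 → p ← -2.646844 + 0.54·(-1.932733) = -3.690520
s=1.080000, p=-3.690520: f=-3.252892 → p ← -3.690520 + 0.54·(-3.252892) = -5.447081
s=1.620000, p=-5.447081: f=-5.159090 → p ← -5.447081 + 0.54·(-5.159090) = -8.232990
p(2.16) ≈ -8.2330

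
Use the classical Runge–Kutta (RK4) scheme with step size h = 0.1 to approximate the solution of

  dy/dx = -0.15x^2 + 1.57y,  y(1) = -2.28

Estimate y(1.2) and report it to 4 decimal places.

RK4: k1 = f(x_n, y_n); k2 = f(x_n + h/2, y_n + (h/2)·k1); k3 = f(x_n + h/2, y_n + (h/2)·k2); k4 = f(x_n + h, y_n + h·k3); y_{n+1} = y_n + (h/6)·(k1 + 2k2 + 2k3 + k4).
x=1.000000, y=-2.280000:
  k1 = f(1.000000, -2.280000) = -3.729600
  k2 = f(1.050000, -2.466480) = -4.037749
  k3 = f(1.050000, -2.481887) = -4.061938
  k4 = f(1.100000, -2.686194) = -4.398824
  y ← -2.280000 + (0.1/6)·(k1 + 2k2 + 2k3 + k4) = -2.685463
x=1.100000, y=-2.685463:
  k1 = f(1.100000, -2.685463) = -4.397677
  k2 = f(1.150000, -2.905347) = -4.759770
  k3 = f(1.150000, -2.923452) = -4.788194
  k4 = f(1.200000, -3.164283) = -5.183924
  y ← -2.685463 + (0.1/6)·(k1 + 2k2 + 2k3 + k4) = -3.163422
y(1.2) ≈ -3.1634

-3.1634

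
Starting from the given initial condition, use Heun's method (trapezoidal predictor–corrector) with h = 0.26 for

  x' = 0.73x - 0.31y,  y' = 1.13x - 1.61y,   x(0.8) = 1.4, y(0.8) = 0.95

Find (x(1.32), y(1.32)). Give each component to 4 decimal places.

Heun on (x,y): k1 = f(t_n, state_n); k2 = f(t_n + h, state_n + h·k1); state_{n+1} = state_n + (h/2)·(k1 + k2).
0.800000: (1.400000, 0.950000)
  k1 = (0.727500, 0.052500)
  predictor → (1.589150, 0.963650)
  k2 = (0.861348, 0.244263)
  → (1.606550, 0.988579)
1.060000: (1.606550, 0.988579)
  k1 = (0.866322, 0.223789)
  predictor → (1.831794, 1.046764)
  k2 = (1.012713, 0.384637)
  → (1.850825, 1.067675)
(x(1.32), y(1.32)) ≈ (1.8508, 1.0677)

1.8508, 1.0677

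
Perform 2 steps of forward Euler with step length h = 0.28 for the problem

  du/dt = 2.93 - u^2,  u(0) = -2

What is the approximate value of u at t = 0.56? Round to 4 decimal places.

-2.9599

Euler: u_{n+1} = u_n + h·f(t_n, u_n).
t=0.000000, u=-2.000000: f=-1.070000 → u ← -2.000000 + 0.28·(-1.070000) = -2.299600
t=0.280000, u=-2.299600: f=-2.358160 → u ← -2.299600 + 0.28·(-2.358160) = -2.959885
u(0.56) ≈ -2.9599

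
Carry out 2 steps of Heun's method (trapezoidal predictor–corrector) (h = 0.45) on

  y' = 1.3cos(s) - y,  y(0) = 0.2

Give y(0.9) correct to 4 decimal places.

Heun: k1 = f(s_n, y_n); k2 = f(s_n + h, y_n + h·k1); y_{n+1} = y_n + (h/2)·(k1 + k2).
s=0.000000, y=0.200000:
  k1 = f(0.000000, 0.200000) = 1.100000
  k2 = f(0.450000, 0.695000) = 0.475581
  y ← 0.200000 + (0.45/2)·(1.100000 + 0.475581) = 0.554506
s=0.450000, y=0.554506:
  k1 = f(0.450000, 0.554506) = 0.616075
  k2 = f(0.900000, 0.831740) = -0.023647
  y ← 0.554506 + (0.45/2)·(0.616075 + (-0.023647)) = 0.687802
y(0.9) ≈ 0.6878

0.6878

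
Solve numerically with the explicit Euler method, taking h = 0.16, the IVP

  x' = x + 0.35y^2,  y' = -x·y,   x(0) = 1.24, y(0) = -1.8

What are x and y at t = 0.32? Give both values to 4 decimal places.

1.9956, -1.0689

Euler on (x,y): x_{n+1} = x_n + h·x', y_{n+1} = y_n + h·y'.
0.000000: (1.240000, -1.800000); f=(2.374000, 2.232000) → (1.619840, -1.442880)
0.160000: (1.619840, -1.442880); f=(2.348506, 2.337235) → (1.995601, -1.068922)
(x(0.32), y(0.32)) ≈ (1.9956, -1.0689)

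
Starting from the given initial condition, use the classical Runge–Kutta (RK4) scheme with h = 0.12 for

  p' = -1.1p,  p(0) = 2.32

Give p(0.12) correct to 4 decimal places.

2.0331

RK4: k1 = f(s_n, p_n); k2 = f(s_n + h/2, p_n + (h/2)·k1); k3 = f(s_n + h/2, p_n + (h/2)·k2); k4 = f(s_n + h, p_n + h·k3); p_{n+1} = p_n + (h/6)·(k1 + 2k2 + 2k3 + k4).
s=0.000000, p=2.320000:
  k1 = f(0.000000, 2.320000) = -2.552000
  k2 = f(0.060000, 2.166880) = -2.383568
  k3 = f(0.060000, 2.176986) = -2.394685
  k4 = f(0.120000, 2.032638) = -2.235902
  p ← 2.320000 + (0.12/6)·(k1 + 2k2 + 2k3 + k4) = 2.033112
p(0.12) ≈ 2.0331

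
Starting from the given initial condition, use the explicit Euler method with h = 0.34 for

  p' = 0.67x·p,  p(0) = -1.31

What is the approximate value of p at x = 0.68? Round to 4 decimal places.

-1.4115

Euler: p_{n+1} = p_n + h·f(x_n, p_n).
x=0.000000, p=-1.310000: f=0.000000 → p ← -1.310000 + 0.34·0.000000 = -1.310000
x=0.340000, p=-1.310000: f=-0.298418 → p ← -1.310000 + 0.34·(-0.298418) = -1.411462
p(0.68) ≈ -1.4115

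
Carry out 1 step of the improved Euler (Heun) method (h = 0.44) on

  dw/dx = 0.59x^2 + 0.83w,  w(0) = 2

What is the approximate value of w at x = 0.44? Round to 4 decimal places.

Heun: k1 = f(x_n, w_n); k2 = f(x_n + h, w_n + h·k1); w_{n+1} = w_n + (h/2)·(k1 + k2).
x=0.000000, w=2.000000:
  k1 = f(0.000000, 2.000000) = 1.660000
  k2 = f(0.440000, 2.730400) = 2.380456
  w ← 2.000000 + (0.44/2)·(1.660000 + 2.380456) = 2.888900
w(0.44) ≈ 2.8889

2.8889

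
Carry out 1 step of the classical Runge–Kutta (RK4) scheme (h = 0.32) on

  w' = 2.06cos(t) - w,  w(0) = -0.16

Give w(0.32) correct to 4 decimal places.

RK4: k1 = f(t_n, w_n); k2 = f(t_n + h/2, w_n + (h/2)·k1); k3 = f(t_n + h/2, w_n + (h/2)·k2); k4 = f(t_n + h, w_n + h·k3); w_{n+1} = w_n + (h/6)·(k1 + 2k2 + 2k3 + k4).
t=0.000000, w=-0.160000:
  k1 = f(0.000000, -0.160000) = 2.220000
  k2 = f(0.160000, 0.195200) = 1.838488
  k3 = f(0.160000, 0.134158) = 1.899530
  k4 = f(0.320000, 0.447850) = 1.507575
  w ← -0.160000 + (0.32/6)·(k1 + 2k2 + 2k3 + k4) = 0.437526
w(0.32) ≈ 0.4375

0.4375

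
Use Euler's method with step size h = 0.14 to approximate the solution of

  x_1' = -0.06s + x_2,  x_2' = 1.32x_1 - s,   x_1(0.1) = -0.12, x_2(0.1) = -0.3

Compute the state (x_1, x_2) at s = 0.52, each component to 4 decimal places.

Euler on (x_1,x_2): x_1_{n+1} = x_1_n + h·x_1', x_2_{n+1} = x_2_n + h·x_2'.
0.100000: (-0.120000, -0.300000); f=(-0.306000, -0.258400) → (-0.162840, -0.336176)
0.240000: (-0.162840, -0.336176); f=(-0.350576, -0.454949) → (-0.211921, -0.399869)
0.380000: (-0.211921, -0.399869); f=(-0.422669, -0.659735) → (-0.271094, -0.492232)
(x_1(0.52), x_2(0.52)) ≈ (-0.2711, -0.4922)

-0.2711, -0.4922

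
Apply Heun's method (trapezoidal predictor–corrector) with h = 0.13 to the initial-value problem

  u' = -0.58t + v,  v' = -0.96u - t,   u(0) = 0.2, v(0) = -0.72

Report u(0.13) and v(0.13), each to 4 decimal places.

0.0999, -0.7476

Heun on (u,v): k1 = f(t_n, state_n); k2 = f(t_n + h, state_n + h·k1); state_{n+1} = state_n + (h/2)·(k1 + k2).
0.000000: (0.200000, -0.720000)
  k1 = (-0.720000, -0.192000)
  predictor → (0.106400, -0.744960)
  k2 = (-0.820360, -0.232144)
  → (0.099877, -0.747569)
(u(0.13), v(0.13)) ≈ (0.0999, -0.7476)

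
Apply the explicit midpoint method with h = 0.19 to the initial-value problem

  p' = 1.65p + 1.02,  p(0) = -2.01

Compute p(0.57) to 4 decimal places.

-4.1397

Midpoint: k1 = f(t_n, p_n); k2 = f(t_n + h/2, p_n + (h/2)·k1); p_{n+1} = p_n + h·k2.
t=0.000000, p=-2.010000:
  k1 = f(0.000000, -2.010000) = -2.296500
  k2 = f(0.095000, -2.228167) = -2.656476
  p ← -2.010000 + 0.19·(-2.656476) = -2.514731
t=0.190000, p=-2.514731:
  k1 = f(0.190000, -2.514731) = -3.129305
  k2 = f(0.285000, -2.812015) = -3.619824
  p ← -2.514731 + 0.19·(-3.619824) = -3.202497
t=0.380000, p=-3.202497:
  k1 = f(0.380000, -3.202497) = -4.264120
  k2 = f(0.475000, -3.607588) = -4.932521
  p ← -3.202497 + 0.19·(-4.932521) = -4.139676
p(0.57) ≈ -4.1397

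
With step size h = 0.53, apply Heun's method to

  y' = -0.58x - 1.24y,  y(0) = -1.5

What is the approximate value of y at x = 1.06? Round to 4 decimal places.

-0.7047

Heun: k1 = f(x_n, y_n); k2 = f(x_n + h, y_n + h·k1); y_{n+1} = y_n + (h/2)·(k1 + k2).
x=0.000000, y=-1.500000:
  k1 = f(0.000000, -1.500000) = 1.860000
  k2 = f(0.530000, -0.514200) = 0.330208
  y ← -1.500000 + (0.53/2)·(1.860000 + 0.330208) = -0.919595
x=0.530000, y=-0.919595:
  k1 = f(0.530000, -0.919595) = 0.832898
  k2 = f(1.060000, -0.478159) = -0.021883
  y ← -0.919595 + (0.53/2)·(0.832898 + (-0.021883)) = -0.704676
y(1.06) ≈ -0.7047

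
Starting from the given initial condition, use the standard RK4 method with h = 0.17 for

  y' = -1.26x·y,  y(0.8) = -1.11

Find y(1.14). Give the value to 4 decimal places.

-0.7326

RK4: k1 = f(x_n, y_n); k2 = f(x_n + h/2, y_n + (h/2)·k1); k3 = f(x_n + h/2, y_n + (h/2)·k2); k4 = f(x_n + h, y_n + h·k3); y_{n+1} = y_n + (h/6)·(k1 + 2k2 + 2k3 + k4).
x=0.800000, y=-1.110000:
  k1 = f(0.800000, -1.110000) = 1.118880
  k2 = f(0.885000, -1.014895) = 1.131710
  k3 = f(0.885000, -1.013805) = 1.130494
  k4 = f(0.970000, -0.917816) = 1.121755
  y ← -1.110000 + (0.17/6)·(k1 + 2k2 + 2k3 + k4) = -0.918324
x=0.970000, y=-0.918324:
  k1 = f(0.970000, -0.918324) = 1.122375
  k2 = f(1.055000, -0.822922) = 1.093910
  k3 = f(1.055000, -0.825341) = 1.097126
  k4 = f(1.140000, -0.731812) = 1.051175
  y ← -0.918324 + (0.17/6)·(k1 + 2k2 + 2k3 + k4) = -0.732581
y(1.14) ≈ -0.7326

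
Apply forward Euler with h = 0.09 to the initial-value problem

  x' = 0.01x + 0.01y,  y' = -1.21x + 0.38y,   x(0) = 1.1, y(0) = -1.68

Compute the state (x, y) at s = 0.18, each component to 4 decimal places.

Euler on (x,y): x_{n+1} = x_n + h·x', y_{n+1} = y_n + h·y'.
0.000000: (1.100000, -1.680000); f=(-0.005800, -1.969400) → (1.099478, -1.857246)
0.090000: (1.099478, -1.857246); f=(-0.007578, -2.036122) → (1.098796, -2.040497)
(x(0.18), y(0.18)) ≈ (1.0988, -2.0405)

1.0988, -2.0405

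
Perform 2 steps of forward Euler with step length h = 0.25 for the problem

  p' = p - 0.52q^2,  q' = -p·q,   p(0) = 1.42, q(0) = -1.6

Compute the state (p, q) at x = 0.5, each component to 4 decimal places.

Euler on (p,q): p_{n+1} = p_n + h·p', q_{n+1} = q_n + h·q'.
0.000000: (1.420000, -1.600000); f=(0.088800, 2.272000) → (1.442200, -1.032000)
0.250000: (1.442200, -1.032000); f=(0.888388, 1.488350) → (1.664297, -0.659912)
(p(0.5), q(0.5)) ≈ (1.6643, -0.6599)

1.6643, -0.6599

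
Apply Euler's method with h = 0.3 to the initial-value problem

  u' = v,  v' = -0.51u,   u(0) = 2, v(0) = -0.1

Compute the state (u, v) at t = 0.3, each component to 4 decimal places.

1.9700, -0.4060

Euler on (u,v): u_{n+1} = u_n + h·u', v_{n+1} = v_n + h·v'.
0.000000: (2.000000, -0.100000); f=(-0.100000, -1.020000) → (1.970000, -0.406000)
(u(0.3), v(0.3)) ≈ (1.9700, -0.4060)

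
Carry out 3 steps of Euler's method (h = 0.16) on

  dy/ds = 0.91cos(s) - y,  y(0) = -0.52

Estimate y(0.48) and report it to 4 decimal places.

0.0535

Euler: y_{n+1} = y_n + h·f(s_n, y_n).
s=0.000000, y=-0.520000: f=1.430000 → y ← -0.520000 + 0.16·1.430000 = -0.291200
s=0.160000, y=-0.291200: f=1.189577 → y ← -0.291200 + 0.16·1.189577 = -0.100868
s=0.320000, y=-0.100868: f=0.964672 → y ← -0.100868 + 0.16·0.964672 = 0.053480
y(0.48) ≈ 0.0535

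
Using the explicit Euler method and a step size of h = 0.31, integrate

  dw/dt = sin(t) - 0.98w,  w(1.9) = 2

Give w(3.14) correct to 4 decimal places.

0.9102

Euler: w_{n+1} = w_n + h·f(t_n, w_n).
t=1.900000, w=2.000000: f=-1.013700 → w ← 2.000000 + 0.31·(-1.013700) = 1.685753
t=2.210000, w=1.685753: f=-0.849467 → w ← 1.685753 + 0.31·(-0.849467) = 1.422418
t=2.520000, w=1.422418: f=-0.811639 → w ← 1.422418 + 0.31·(-0.811639) = 1.170810
t=2.830000, w=1.170810: f=-0.840819 → w ← 1.170810 + 0.31·(-0.840819) = 0.910156
w(3.14) ≈ 0.9102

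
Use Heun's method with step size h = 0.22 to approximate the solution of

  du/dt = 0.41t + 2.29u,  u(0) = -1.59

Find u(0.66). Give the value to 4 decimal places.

-6.7522

Heun: k1 = f(t_n, u_n); k2 = f(t_n + h, u_n + h·k1); u_{n+1} = u_n + (h/2)·(k1 + k2).
t=0.000000, u=-1.590000:
  k1 = f(0.000000, -1.590000) = -3.641100
  k2 = f(0.220000, -2.391042) = -5.385286
  u ← -1.590000 + (0.22/2)·(-3.641100 + (-5.385286)) = -2.582902
t=0.220000, u=-2.582902:
  k1 = f(0.220000, -2.582902) = -5.824647
  k2 = f(0.440000, -3.864325) = -8.668904
  u ← -2.582902 + (0.22/2)·(-5.824647 + (-8.668904)) = -4.177193
t=0.440000, u=-4.177193:
  k1 = f(0.440000, -4.177193) = -9.385372
  k2 = f(0.660000, -6.241975) = -14.023522
  u ← -4.177193 + (0.22/2)·(-9.385372 + (-14.023522)) = -6.752171
u(0.66) ≈ -6.7522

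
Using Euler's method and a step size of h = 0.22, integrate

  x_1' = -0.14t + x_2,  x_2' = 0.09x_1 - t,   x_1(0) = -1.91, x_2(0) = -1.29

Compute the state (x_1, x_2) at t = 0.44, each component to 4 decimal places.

Euler on (x_1,x_2): x_1_{n+1} = x_1_n + h·x_1', x_2_{n+1} = x_2_n + h·x_2'.
0.000000: (-1.910000, -1.290000); f=(-1.290000, -0.171900) → (-2.193800, -1.327818)
0.220000: (-2.193800, -1.327818); f=(-1.358618, -0.417442) → (-2.492696, -1.419655)
(x_1(0.44), x_2(0.44)) ≈ (-2.4927, -1.4197)

-2.4927, -1.4197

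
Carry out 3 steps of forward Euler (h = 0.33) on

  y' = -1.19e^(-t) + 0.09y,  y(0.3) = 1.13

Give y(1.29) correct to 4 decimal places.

0.5595

Euler: y_{n+1} = y_n + h·f(t_n, y_n).
t=0.300000, y=1.130000: f=-0.779874 → y ← 1.130000 + 0.33·(-0.779874) = 0.872642
t=0.630000, y=0.872642: f=-0.555246 → y ← 0.872642 + 0.33·(-0.555246) = 0.689410
t=0.960000, y=0.689410: f=-0.393596 → y ← 0.689410 + 0.33·(-0.393596) = 0.559524
y(1.29) ≈ 0.5595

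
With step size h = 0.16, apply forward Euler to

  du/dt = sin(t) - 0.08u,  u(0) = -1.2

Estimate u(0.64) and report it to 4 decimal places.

Euler: u_{n+1} = u_n + h·f(t_n, u_n).
t=0.000000, u=-1.200000: f=0.096000 → u ← -1.200000 + 0.16·0.096000 = -1.184640
t=0.160000, u=-1.184640: f=0.254089 → u ← -1.184640 + 0.16·0.254089 = -1.143986
t=0.320000, u=-1.143986: f=0.406085 → u ← -1.143986 + 0.16·0.406085 = -1.079012
t=0.480000, u=-1.079012: f=0.548100 → u ← -1.079012 + 0.16·0.548100 = -0.991316
u(0.64) ≈ -0.9913

-0.9913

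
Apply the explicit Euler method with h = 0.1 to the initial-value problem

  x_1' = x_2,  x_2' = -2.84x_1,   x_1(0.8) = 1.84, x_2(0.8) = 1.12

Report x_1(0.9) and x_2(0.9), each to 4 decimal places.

Euler on (x_1,x_2): x_1_{n+1} = x_1_n + h·x_1', x_2_{n+1} = x_2_n + h·x_2'.
0.800000: (1.840000, 1.120000); f=(1.120000, -5.225600) → (1.952000, 0.597440)
(x_1(0.9), x_2(0.9)) ≈ (1.9520, 0.5974)

1.9520, 0.5974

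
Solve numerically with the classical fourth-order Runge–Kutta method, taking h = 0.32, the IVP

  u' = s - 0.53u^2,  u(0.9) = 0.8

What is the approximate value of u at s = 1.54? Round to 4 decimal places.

1.2318

RK4: k1 = f(s_n, u_n); k2 = f(s_n + h/2, u_n + (h/2)·k1); k3 = f(s_n + h/2, u_n + (h/2)·k2); k4 = f(s_n + h, u_n + h·k3); u_{n+1} = u_n + (h/6)·(k1 + 2k2 + 2k3 + k4).
s=0.900000, u=0.800000:
  k1 = f(0.900000, 0.800000) = 0.560800
  k2 = f(1.060000, 0.889728) = 0.640444
  k3 = f(1.060000, 0.902471) = 0.628339
  k4 = f(1.220000, 1.001069) = 0.688867
  u ← 0.800000 + (0.32/6)·(k1 + 2k2 + 2k3 + k4) = 1.001986
s=1.220000, u=1.001986:
  k1 = f(1.220000, 1.001986) = 0.687893
  k2 = f(1.380000, 1.112049) = 0.724574
  k3 = f(1.380000, 1.117918) = 0.717638
  k4 = f(1.540000, 1.231630) = 0.736037
  u ← 1.001986 + (0.32/6)·(k1 + 2k2 + 2k3 + k4) = 1.231765
u(1.54) ≈ 1.2318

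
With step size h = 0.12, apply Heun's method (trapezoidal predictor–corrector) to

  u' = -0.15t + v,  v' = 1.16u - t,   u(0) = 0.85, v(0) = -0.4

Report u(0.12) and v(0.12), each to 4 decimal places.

0.8080, -0.2922

Heun on (u,v): k1 = f(t_n, state_n); k2 = f(t_n + h, state_n + h·k1); state_{n+1} = state_n + (h/2)·(k1 + k2).
0.000000: (0.850000, -0.400000)
  k1 = (-0.400000, 0.986000)
  predictor → (0.802000, -0.281680)
  k2 = (-0.299680, 0.810320)
  → (0.808019, -0.292221)
(u(0.12), v(0.12)) ≈ (0.8080, -0.2922)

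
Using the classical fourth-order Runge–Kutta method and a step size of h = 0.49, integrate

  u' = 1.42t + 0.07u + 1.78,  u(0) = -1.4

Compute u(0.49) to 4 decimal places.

RK4: k1 = f(t_n, u_n); k2 = f(t_n + h/2, u_n + (h/2)·k1); k3 = f(t_n + h/2, u_n + (h/2)·k2); k4 = f(t_n + h, u_n + h·k3); u_{n+1} = u_n + (h/6)·(k1 + 2k2 + 2k3 + k4).
t=0.000000, u=-1.400000:
  k1 = f(0.000000, -1.400000) = 1.682000
  k2 = f(0.245000, -0.987910) = 2.058746
  k3 = f(0.245000, -0.895607) = 2.065207
  k4 = f(0.490000, -0.388048) = 2.448637
  u ← -1.400000 + (0.49/6)·(k1 + 2k2 + 2k3 + k4) = -0.389086
u(0.49) ≈ -0.3891

-0.3891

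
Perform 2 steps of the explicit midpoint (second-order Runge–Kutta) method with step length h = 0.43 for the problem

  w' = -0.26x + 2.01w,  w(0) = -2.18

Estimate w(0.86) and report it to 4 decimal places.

Midpoint: k1 = f(x_n, w_n); k2 = f(x_n + h/2, w_n + (h/2)·k1); w_{n+1} = w_n + h·k2.
x=0.000000, w=-2.180000:
  k1 = f(0.000000, -2.180000) = -4.381800
  k2 = f(0.215000, -3.122087) = -6.331295
  w ← -2.180000 + 0.43·(-6.331295) = -4.902457
x=0.430000, w=-4.902457:
  k1 = f(0.430000, -4.902457) = -9.965738
  k2 = f(0.645000, -7.045090) = -14.328332
  w ← -4.902457 + 0.43·(-14.328332) = -11.063640
w(0.86) ≈ -11.0636

-11.0636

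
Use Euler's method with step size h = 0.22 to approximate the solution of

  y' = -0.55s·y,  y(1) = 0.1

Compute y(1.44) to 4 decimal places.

Euler: y_{n+1} = y_n + h·f(s_n, y_n).
s=1.000000, y=0.100000: f=-0.055000 → y ← 0.100000 + 0.22·(-0.055000) = 0.087900
s=1.220000, y=0.087900: f=-0.058981 → y ← 0.087900 + 0.22·(-0.058981) = 0.074924
y(1.44) ≈ 0.0749

0.0749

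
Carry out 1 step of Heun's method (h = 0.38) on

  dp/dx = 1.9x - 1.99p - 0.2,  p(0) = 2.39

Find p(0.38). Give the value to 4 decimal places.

1.3559

Heun: k1 = f(x_n, p_n); k2 = f(x_n + h, p_n + h·k1); p_{n+1} = p_n + (h/2)·(k1 + k2).
x=0.000000, p=2.390000:
  k1 = f(0.000000, 2.390000) = -4.956100
  k2 = f(0.380000, 0.506682) = -0.486297
  p ← 2.390000 + (0.38/2)·(-4.956100 + (-0.486297)) = 1.355945
p(0.38) ≈ 1.3559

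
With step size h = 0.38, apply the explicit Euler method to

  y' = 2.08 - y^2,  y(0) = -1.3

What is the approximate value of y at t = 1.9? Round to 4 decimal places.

1.1165

Euler: y_{n+1} = y_n + h·f(t_n, y_n).
t=0.000000, y=-1.300000: f=0.390000 → y ← -1.300000 + 0.38·0.390000 = -1.151800
t=0.380000, y=-1.151800: f=0.753357 → y ← -1.151800 + 0.38·0.753357 = -0.865524
t=0.760000, y=-0.865524: f=1.330867 → y ← -0.865524 + 0.38·1.330867 = -0.359795
t=1.140000, y=-0.359795: f=1.950548 → y ← -0.359795 + 0.38·1.950548 = 0.381413
t=1.520000, y=0.381413: f=1.934524 → y ← 0.381413 + 0.38·1.934524 = 1.116532
y(1.9) ≈ 1.1165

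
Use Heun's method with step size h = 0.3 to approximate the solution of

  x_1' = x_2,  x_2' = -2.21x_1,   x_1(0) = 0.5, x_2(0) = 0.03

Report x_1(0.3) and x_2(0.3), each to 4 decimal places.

Heun on (x_1,x_2): k1 = f(x_n, state_n); k2 = f(x_n + h, state_n + h·k1); state_{n+1} = state_n + (h/2)·(k1 + k2).
0.000000: (0.500000, 0.030000)
  k1 = (0.030000, -1.105000)
  predictor → (0.509000, -0.301500)
  k2 = (-0.301500, -1.124890)
  → (0.459275, -0.304484)
(x_1(0.3), x_2(0.3)) ≈ (0.4593, -0.3045)

0.4593, -0.3045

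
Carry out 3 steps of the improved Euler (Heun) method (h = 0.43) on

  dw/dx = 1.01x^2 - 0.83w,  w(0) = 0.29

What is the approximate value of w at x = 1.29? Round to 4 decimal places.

Heun: k1 = f(x_n, w_n); k2 = f(x_n + h, w_n + h·k1); w_{n+1} = w_n + (h/2)·(k1 + k2).
x=0.000000, w=0.290000:
  k1 = f(0.000000, 0.290000) = -0.240700
  k2 = f(0.430000, 0.186499) = 0.031955
  w ← 0.290000 + (0.43/2)·(-0.240700 + 0.031955) = 0.245120
x=0.430000, w=0.245120:
  k1 = f(0.430000, 0.245120) = -0.016700
  k2 = f(0.860000, 0.237939) = 0.549507
  w ← 0.245120 + (0.43/2)·(-0.016700 + 0.549507) = 0.359673
x=0.860000, w=0.359673:
  k1 = f(0.860000, 0.359673) = 0.448467
  k2 = f(1.290000, 0.552514) = 1.222154
  w ← 0.359673 + (0.43/2)·(0.448467 + 1.222154) = 0.718857
w(1.29) ≈ 0.7189

0.7189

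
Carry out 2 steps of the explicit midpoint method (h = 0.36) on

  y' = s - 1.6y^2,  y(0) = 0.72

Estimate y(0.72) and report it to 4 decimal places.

0.6114

Midpoint: k1 = f(s_n, y_n); k2 = f(s_n + h/2, y_n + (h/2)·k1); y_{n+1} = y_n + h·k2.
s=0.000000, y=0.720000:
  k1 = f(0.000000, 0.720000) = -0.829440
  k2 = f(0.180000, 0.570701) = -0.341119
  y ← 0.720000 + 0.36·(-0.341119) = 0.597197
s=0.360000, y=0.597197:
  k1 = f(0.360000, 0.597197) = -0.210631
  k2 = f(0.540000, 0.559284) = 0.039523
  y ← 0.597197 + 0.36·0.039523 = 0.611425
y(0.72) ≈ 0.6114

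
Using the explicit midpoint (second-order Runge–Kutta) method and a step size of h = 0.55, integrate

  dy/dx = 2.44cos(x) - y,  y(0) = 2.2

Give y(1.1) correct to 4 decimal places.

1.9460

Midpoint: k1 = f(x_n, y_n); k2 = f(x_n + h/2, y_n + (h/2)·k1); y_{n+1} = y_n + h·k2.
x=0.000000, y=2.200000:
  k1 = f(0.000000, 2.200000) = 0.240000
  k2 = f(0.275000, 2.266000) = 0.082317
  y ← 2.200000 + 0.55·0.082317 = 2.245275
x=0.550000, y=2.245275:
  k1 = f(0.550000, 2.245275) = -0.165115
  k2 = f(0.825000, 2.199868) = -0.544189
  y ← 2.245275 + 0.55·(-0.544189) = 1.945971
y(1.1) ≈ 1.9460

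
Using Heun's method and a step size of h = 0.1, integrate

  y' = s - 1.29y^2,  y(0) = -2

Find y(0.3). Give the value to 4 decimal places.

Heun: k1 = f(s_n, y_n); k2 = f(s_n + h, y_n + h·k1); y_{n+1} = y_n + (h/2)·(k1 + k2).
s=0.000000, y=-2.000000:
  k1 = f(0.000000, -2.000000) = -5.160000
  k2 = f(0.100000, -2.516000) = -8.066030
  y ← -2.000000 + (0.1/2)·(-5.160000 + (-8.066030)) = -2.661302
s=0.100000, y=-2.661302:
  k1 = f(0.100000, -2.661302) = -9.036458
  k2 = f(0.200000, -3.564947) = -16.194416
  y ← -2.661302 + (0.1/2)·(-9.036458 + (-16.194416)) = -3.922845
s=0.200000, y=-3.922845:
  k1 = f(0.200000, -3.922845) = -19.651442
  k2 = f(0.300000, -5.887989) = -44.422261
  y ← -3.922845 + (0.1/2)·(-19.651442 + (-44.422261)) = -7.126530
y(0.3) ≈ -7.1265

-7.1265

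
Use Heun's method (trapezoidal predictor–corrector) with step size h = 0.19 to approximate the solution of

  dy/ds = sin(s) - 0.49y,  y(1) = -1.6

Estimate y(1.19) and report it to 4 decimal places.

-1.2973

Heun: k1 = f(s_n, y_n); k2 = f(s_n + h, y_n + h·k1); y_{n+1} = y_n + (h/2)·(k1 + k2).
s=1.000000, y=-1.600000:
  k1 = f(1.000000, -1.600000) = 1.625471
  k2 = f(1.190000, -1.291161) = 1.561038
  y ← -1.600000 + (0.19/2)·(1.625471 + 1.561038) = -1.297282
y(1.19) ≈ -1.2973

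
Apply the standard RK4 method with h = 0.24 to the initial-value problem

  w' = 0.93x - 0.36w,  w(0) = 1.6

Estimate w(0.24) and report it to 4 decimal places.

1.4936

RK4: k1 = f(x_n, w_n); k2 = f(x_n + h/2, w_n + (h/2)·k1); k3 = f(x_n + h/2, w_n + (h/2)·k2); k4 = f(x_n + h, w_n + h·k3); w_{n+1} = w_n + (h/6)·(k1 + 2k2 + 2k3 + k4).
x=0.000000, w=1.600000:
  k1 = f(0.000000, 1.600000) = -0.576000
  k2 = f(0.120000, 1.530880) = -0.439517
  k3 = f(0.120000, 1.547258) = -0.445413
  k4 = f(0.240000, 1.493101) = -0.314316
  w ← 1.600000 + (0.24/6)·(k1 + 2k2 + 2k3 + k4) = 1.493593
w(0.24) ≈ 1.4936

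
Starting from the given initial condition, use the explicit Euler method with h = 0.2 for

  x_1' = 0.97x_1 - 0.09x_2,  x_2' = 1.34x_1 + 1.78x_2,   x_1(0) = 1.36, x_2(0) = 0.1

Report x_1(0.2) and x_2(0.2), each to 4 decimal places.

Euler on (x_1,x_2): x_1_{n+1} = x_1_n + h·x_1', x_2_{n+1} = x_2_n + h·x_2'.
0.000000: (1.360000, 0.100000); f=(1.310200, 2.000400) → (1.622040, 0.500080)
(x_1(0.2), x_2(0.2)) ≈ (1.6220, 0.5001)

1.6220, 0.5001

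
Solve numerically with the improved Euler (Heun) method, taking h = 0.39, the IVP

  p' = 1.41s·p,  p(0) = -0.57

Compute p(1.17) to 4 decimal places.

-1.4451

Heun: k1 = f(s_n, p_n); k2 = f(s_n + h, p_n + h·k1); p_{n+1} = p_n + (h/2)·(k1 + k2).
s=0.000000, p=-0.570000:
  k1 = f(0.000000, -0.570000) = 0.000000
  k2 = f(0.390000, -0.570000) = -0.313443
  p ← -0.570000 + (0.39/2)·(0.000000 + (-0.313443)) = -0.631121
s=0.390000, p=-0.631121:
  k1 = f(0.390000, -0.631121) = -0.347054
  k2 = f(0.780000, -0.766472) = -0.842966
  p ← -0.631121 + (0.39/2)·(-0.347054 + (-0.842966)) = -0.863175
s=0.780000, p=-0.863175:
  k1 = f(0.780000, -0.863175) = -0.949320
  k2 = f(1.170000, -1.233410) = -2.034757
  p ← -0.863175 + (0.39/2)·(-0.949320 + (-2.034757)) = -1.445070
p(1.17) ≈ -1.4451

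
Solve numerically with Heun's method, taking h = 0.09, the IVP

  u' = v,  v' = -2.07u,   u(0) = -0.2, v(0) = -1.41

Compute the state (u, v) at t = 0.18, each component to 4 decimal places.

Heun on (u,v): k1 = f(t_n, state_n); k2 = f(t_n + h, state_n + h·k1); state_{n+1} = state_n + (h/2)·(k1 + k2).
0.000000: (-0.200000, -1.410000)
  k1 = (-1.410000, 0.414000)
  predictor → (-0.326900, -1.372740)
  k2 = (-1.372740, 0.676683)
  → (-0.325223, -1.360919)
0.090000: (-0.325223, -1.360919)
  k1 = (-1.360919, 0.673212)
  predictor → (-0.447706, -1.300330)
  k2 = (-1.300330, 0.926751)
  → (-0.444980, -1.288921)
(u(0.18), v(0.18)) ≈ (-0.4450, -1.2889)

-0.4450, -1.2889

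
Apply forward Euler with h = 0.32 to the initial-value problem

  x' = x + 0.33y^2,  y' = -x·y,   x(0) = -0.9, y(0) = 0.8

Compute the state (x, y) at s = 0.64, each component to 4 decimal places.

Euler on (x,y): x_{n+1} = x_n + h·x', y_{n+1} = y_n + h·y'.
0.000000: (-0.900000, 0.800000); f=(-0.688800, 0.720000) → (-1.120416, 1.030400)
0.320000: (-1.120416, 1.030400); f=(-0.770047, 1.154477) → (-1.366831, 1.399833)
(x(0.64), y(0.64)) ≈ (-1.3668, 1.3998)

-1.3668, 1.3998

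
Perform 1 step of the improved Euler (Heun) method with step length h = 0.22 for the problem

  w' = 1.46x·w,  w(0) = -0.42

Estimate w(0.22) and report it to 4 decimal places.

Heun: k1 = f(x_n, w_n); k2 = f(x_n + h, w_n + h·k1); w_{n+1} = w_n + (h/2)·(k1 + k2).
x=0.000000, w=-0.420000:
  k1 = f(0.000000, -0.420000) = 0.000000
  k2 = f(0.220000, -0.420000) = -0.134904
  w ← -0.420000 + (0.22/2)·(0.000000 + (-0.134904)) = -0.434839
w(0.22) ≈ -0.4348

-0.4348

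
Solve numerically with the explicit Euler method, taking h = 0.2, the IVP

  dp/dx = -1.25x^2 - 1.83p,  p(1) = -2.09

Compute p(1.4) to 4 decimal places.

-1.3586

Euler: p_{n+1} = p_n + h·f(x_n, p_n).
x=1.000000, p=-2.090000: f=2.574700 → p ← -2.090000 + 0.2·2.574700 = -1.575060
x=1.200000, p=-1.575060: f=1.082360 → p ← -1.575060 + 0.2·1.082360 = -1.358588
p(1.4) ≈ -1.3586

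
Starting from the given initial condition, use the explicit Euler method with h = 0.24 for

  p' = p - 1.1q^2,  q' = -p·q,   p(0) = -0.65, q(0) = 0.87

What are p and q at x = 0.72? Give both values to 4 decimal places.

Euler on (p,q): p_{n+1} = p_n + h·p', q_{n+1} = q_n + h·q'.
0.000000: (-0.650000, 0.870000); f=(-1.482590, 0.565500) → (-1.005822, 1.005720)
0.240000: (-1.005822, 1.005720); f=(-2.118442, 1.011575) → (-1.514248, 1.248498)
0.480000: (-1.514248, 1.248498); f=(-3.228869, 1.890535) → (-2.289176, 1.702226)
(p(0.72), q(0.72)) ≈ (-2.2892, 1.7022)

-2.2892, 1.7022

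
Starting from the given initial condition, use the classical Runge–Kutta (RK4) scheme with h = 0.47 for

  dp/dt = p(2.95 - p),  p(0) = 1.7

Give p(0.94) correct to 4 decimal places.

2.8098

RK4: k1 = f(t_n, p_n); k2 = f(t_n + h/2, p_n + (h/2)·k1); k3 = f(t_n + h/2, p_n + (h/2)·k2); k4 = f(t_n + h, p_n + h·k3); p_{n+1} = p_n + (h/6)·(k1 + 2k2 + 2k3 + k4).
t=0.000000, p=1.700000:
  k1 = f(0.000000, 1.700000) = 2.125000
  k2 = f(0.235000, 2.199375) = 1.650906
  k3 = f(0.235000, 2.087963) = 1.799902
  k4 = f(0.470000, 2.545954) = 1.028683
  p ← 1.700000 + (0.47/6)·(k1 + 2k2 + 2k3 + k4) = 2.487665
t=0.470000, p=2.487665:
  k1 = f(0.470000, 2.487665) = 1.150135
  k2 = f(0.705000, 2.757947) = 0.529673
  k3 = f(0.705000, 2.612138) = 0.882542
  k4 = f(0.940000, 2.902460) = 0.137984
  p ← 2.487665 + (0.47/6)·(k1 + 2k2 + 2k3 + k4) = 2.809815
p(0.94) ≈ 2.8098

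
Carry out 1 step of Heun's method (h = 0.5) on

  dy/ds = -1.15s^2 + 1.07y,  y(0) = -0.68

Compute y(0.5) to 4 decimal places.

-1.2130

Heun: k1 = f(s_n, y_n); k2 = f(s_n + h, y_n + h·k1); y_{n+1} = y_n + (h/2)·(k1 + k2).
s=0.000000, y=-0.680000:
  k1 = f(0.000000, -0.680000) = -0.727600
  k2 = f(0.500000, -1.043800) = -1.404366
  y ← -0.680000 + (0.5/2)·(-0.727600 + (-1.404366)) = -1.212992
y(0.5) ≈ -1.2130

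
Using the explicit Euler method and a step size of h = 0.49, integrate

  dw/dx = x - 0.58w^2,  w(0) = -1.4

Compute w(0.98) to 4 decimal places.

-2.8054

Euler: w_{n+1} = w_n + h·f(x_n, w_n).
x=0.000000, w=-1.400000: f=-1.136800 → w ← -1.400000 + 0.49·(-1.136800) = -1.957032
x=0.490000, w=-1.957032: f=-1.731385 → w ← -1.957032 + 0.49·(-1.731385) = -2.805411
w(0.98) ≈ -2.8054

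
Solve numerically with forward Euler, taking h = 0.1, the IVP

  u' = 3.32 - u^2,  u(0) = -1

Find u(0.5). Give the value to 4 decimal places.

Euler: u_{n+1} = u_n + h·f(t_n, u_n).
t=0.000000, u=-1.000000: f=2.320000 → u ← -1.000000 + 0.1·2.320000 = -0.768000
t=0.100000, u=-0.768000: f=2.730176 → u ← -0.768000 + 0.1·2.730176 = -0.494982
t=0.200000, u=-0.494982: f=3.074992 → u ← -0.494982 + 0.1·3.074992 = -0.187483
t=0.300000, u=-0.187483: f=3.284850 → u ← -0.187483 + 0.1·3.284850 = 0.141002
t=0.400000, u=0.141002: f=3.300118 → u ← 0.141002 + 0.1·3.300118 = 0.471014
u(0.5) ≈ 0.4710

0.4710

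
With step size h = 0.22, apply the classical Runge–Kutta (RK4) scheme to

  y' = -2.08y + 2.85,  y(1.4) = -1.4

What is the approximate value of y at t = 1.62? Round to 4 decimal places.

RK4: k1 = f(t_n, y_n); k2 = f(t_n + h/2, y_n + (h/2)·k1); k3 = f(t_n + h/2, y_n + (h/2)·k2); k4 = f(t_n + h, y_n + h·k3); y_{n+1} = y_n + (h/6)·(k1 + 2k2 + 2k3 + k4).
t=1.400000, y=-1.400000:
  k1 = f(1.400000, -1.400000) = 5.762000
  k2 = f(1.510000, -0.766180) = 4.443654
  k3 = f(1.510000, -0.911198) = 4.745292
  k4 = f(1.620000, -0.356036) = 3.590554
  y ← -1.400000 + (0.22/6)·(k1 + 2k2 + 2k3 + k4) = -0.383217
y(1.62) ≈ -0.3832

-0.3832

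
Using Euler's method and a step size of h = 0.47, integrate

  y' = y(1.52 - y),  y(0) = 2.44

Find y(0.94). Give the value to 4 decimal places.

Euler: y_{n+1} = y_n + h·f(x_n, y_n).
x=0.000000, y=2.440000: f=-2.244800 → y ← 2.440000 + 0.47·(-2.244800) = 1.384944
x=0.470000, y=1.384944: f=0.187045 → y ← 1.384944 + 0.47·0.187045 = 1.472855
y(0.94) ≈ 1.4729

1.4729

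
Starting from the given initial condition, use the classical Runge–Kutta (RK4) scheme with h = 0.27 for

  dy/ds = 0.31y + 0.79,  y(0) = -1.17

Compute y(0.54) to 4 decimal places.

RK4: k1 = f(s_n, y_n); k2 = f(s_n + h/2, y_n + (h/2)·k1); k3 = f(s_n + h/2, y_n + (h/2)·k2); k4 = f(s_n + h, y_n + h·k3); y_{n+1} = y_n + (h/6)·(k1 + 2k2 + 2k3 + k4).
s=0.000000, y=-1.170000:
  k1 = f(0.000000, -1.170000) = 0.427300
  k2 = f(0.135000, -1.112314) = 0.445183
  k3 = f(0.135000, -1.109900) = 0.445931
  k4 = f(0.270000, -1.049599) = 0.464624
  y ← -1.170000 + (0.27/6)·(k1 + 2k2 + 2k3 + k4) = -1.049663
s=0.270000, y=-1.049663:
  k1 = f(0.270000, -1.049663) = 0.464604
  k2 = f(0.405000, -0.986942) = 0.484048
  k3 = f(0.405000, -0.984317) = 0.484862
  k4 = f(0.540000, -0.918751) = 0.505187
  y ← -1.049663 + (0.27/6)·(k1 + 2k2 + 2k3 + k4) = -0.918821
y(0.54) ≈ -0.9188

-0.9188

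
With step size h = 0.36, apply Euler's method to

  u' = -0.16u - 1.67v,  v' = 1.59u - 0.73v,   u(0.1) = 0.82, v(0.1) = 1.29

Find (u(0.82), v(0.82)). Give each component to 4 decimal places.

Euler on (u,v): u_{n+1} = u_n + h·u', v_{n+1} = v_n + h·v'.
0.100000: (0.820000, 1.290000); f=(-2.285500, 0.362100) → (-0.002780, 1.420356)
0.460000: (-0.002780, 1.420356); f=(-2.371550, -1.041280) → (-0.856538, 1.045495)
(u(0.82), v(0.82)) ≈ (-0.8565, 1.0455)

-0.8565, 1.0455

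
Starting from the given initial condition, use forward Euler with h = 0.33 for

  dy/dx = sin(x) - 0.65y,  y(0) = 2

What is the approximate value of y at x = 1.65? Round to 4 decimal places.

1.3111

Euler: y_{n+1} = y_n + h·f(x_n, y_n).
x=0.000000, y=2.000000: f=-1.300000 → y ← 2.000000 + 0.33·(-1.300000) = 1.571000
x=0.330000, y=1.571000: f=-0.697107 → y ← 1.571000 + 0.33·(-0.697107) = 1.340955
x=0.660000, y=1.340955: f=-0.258504 → y ← 1.340955 + 0.33·(-0.258504) = 1.255648
x=0.990000, y=1.255648: f=0.019854 → y ← 1.255648 + 0.33·0.019854 = 1.262200
x=1.320000, y=1.262200: f=0.148285 → y ← 1.262200 + 0.33·0.148285 = 1.311134
y(1.65) ≈ 1.3111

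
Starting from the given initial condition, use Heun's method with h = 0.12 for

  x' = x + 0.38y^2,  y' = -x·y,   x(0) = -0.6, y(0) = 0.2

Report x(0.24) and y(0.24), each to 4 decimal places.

-0.7576, 0.2351

Heun on (x,y): k1 = f(t_n, state_n); k2 = f(t_n + h, state_n + h·k1); state_{n+1} = state_n + (h/2)·(k1 + k2).
0.000000: (-0.600000, 0.200000)
  k1 = (-0.584800, 0.120000)
  predictor → (-0.670176, 0.214400)
  k2 = (-0.652708, 0.143686)
  → (-0.674251, 0.215821)
0.120000: (-0.674251, 0.215821)
  k1 = (-0.656551, 0.145518)
  predictor → (-0.753037, 0.233283)
  k2 = (-0.732357, 0.175671)
  → (-0.757585, 0.235092)
(x(0.24), y(0.24)) ≈ (-0.7576, 0.2351)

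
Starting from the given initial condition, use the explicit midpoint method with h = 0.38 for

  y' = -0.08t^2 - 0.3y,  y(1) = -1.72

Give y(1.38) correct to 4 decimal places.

Midpoint: k1 = f(t_n, y_n); k2 = f(t_n + h/2, y_n + (h/2)·k1); y_{n+1} = y_n + h·k2.
t=1.000000, y=-1.720000:
  k1 = f(1.000000, -1.720000) = 0.436000
  k2 = f(1.190000, -1.637160) = 0.377860
  y ← -1.720000 + 0.38·0.377860 = -1.576413
y(1.38) ≈ -1.5764

-1.5764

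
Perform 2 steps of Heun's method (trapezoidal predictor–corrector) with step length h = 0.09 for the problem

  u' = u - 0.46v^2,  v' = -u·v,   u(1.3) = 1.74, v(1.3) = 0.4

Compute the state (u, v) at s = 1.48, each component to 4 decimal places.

Heun on (u,v): k1 = f(s_n, state_n); k2 = f(s_n + h, state_n + h·k1); state_{n+1} = state_n + (h/2)·(k1 + k2).
1.300000: (1.740000, 0.400000)
  k1 = (1.666400, -0.696000)
  predictor → (1.889976, 0.337360)
  k2 = (1.837623, -0.637602)
  → (1.897681, 0.339988)
1.390000: (1.897681, 0.339988)
  k1 = (1.844509, -0.645189)
  predictor → (2.063687, 0.281921)
  k2 = (2.027126, -0.581796)
  → (2.071905, 0.284774)
(u(1.48), v(1.48)) ≈ (2.0719, 0.2848)

2.0719, 0.2848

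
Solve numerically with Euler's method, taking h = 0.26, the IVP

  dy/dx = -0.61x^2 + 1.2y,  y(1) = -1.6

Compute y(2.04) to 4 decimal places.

-6.5157

Euler: y_{n+1} = y_n + h·f(x_n, y_n).
x=1.000000, y=-1.600000: f=-2.530000 → y ← -1.600000 + 0.26·(-2.530000) = -2.257800
x=1.260000, y=-2.257800: f=-3.677796 → y ← -2.257800 + 0.26·(-3.677796) = -3.214027
x=1.520000, y=-3.214027: f=-5.266176 → y ← -3.214027 + 0.26·(-5.266176) = -4.583233
x=1.780000, y=-4.583233: f=-7.432603 → y ← -4.583233 + 0.26·(-7.432603) = -6.515710
y(2.04) ≈ -6.5157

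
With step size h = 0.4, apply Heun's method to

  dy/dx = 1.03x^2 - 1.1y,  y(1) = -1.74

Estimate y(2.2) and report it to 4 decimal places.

1.6886

Heun: k1 = f(x_n, y_n); k2 = f(x_n + h, y_n + h·k1); y_{n+1} = y_n + (h/2)·(k1 + k2).
x=1.000000, y=-1.740000:
  k1 = f(1.000000, -1.740000) = 2.944000
  k2 = f(1.400000, -0.562400) = 2.637440
  y ← -1.740000 + (0.4/2)·(2.944000 + 2.637440) = -0.623712
x=1.400000, y=-0.623712:
  k1 = f(1.400000, -0.623712) = 2.704883
  k2 = f(1.800000, 0.458241) = 2.833135
  y ← -0.623712 + (0.4/2)·(2.704883 + 2.833135) = 0.483892
x=1.800000, y=0.483892:
  k1 = f(1.800000, 0.483892) = 2.804919
  k2 = f(2.200000, 1.605859) = 3.218755
  y ← 0.483892 + (0.4/2)·(2.804919 + 3.218755) = 1.688626
y(2.2) ≈ 1.6886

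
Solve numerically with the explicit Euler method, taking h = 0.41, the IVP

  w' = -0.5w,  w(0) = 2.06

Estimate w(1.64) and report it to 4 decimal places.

0.8229

Euler: w_{n+1} = w_n + h·f(t_n, w_n).
t=0.000000, w=2.060000: f=-1.030000 → w ← 2.060000 + 0.41·(-1.030000) = 1.637700
t=0.410000, w=1.637700: f=-0.818850 → w ← 1.637700 + 0.41·(-0.818850) = 1.301972
t=0.820000, w=1.301972: f=-0.650986 → w ← 1.301972 + 0.41·(-0.650986) = 1.035067
t=1.230000, w=1.035067: f=-0.517534 → w ← 1.035067 + 0.41·(-0.517534) = 0.822879
w(1.64) ≈ 0.8229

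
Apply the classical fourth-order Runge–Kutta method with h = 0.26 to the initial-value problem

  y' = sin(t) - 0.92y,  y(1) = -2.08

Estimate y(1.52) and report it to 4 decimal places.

RK4: k1 = f(t_n, y_n); k2 = f(t_n + h/2, y_n + (h/2)·k1); k3 = f(t_n + h/2, y_n + (h/2)·k2); k4 = f(t_n + h, y_n + h·k3); y_{n+1} = y_n + (h/6)·(k1 + 2k2 + 2k3 + k4).
t=1.000000, y=-2.080000:
  k1 = f(1.000000, -2.080000) = 2.755071
  k2 = f(1.130000, -1.721841) = 2.488506
  k3 = f(1.130000, -1.756494) = 2.520387
  k4 = f(1.260000, -1.424699) = 2.262814
  y ← -2.080000 + (0.26/6)·(k1 + 2k2 + 2k3 + k4) = -1.428454
t=1.260000, y=-1.428454:
  k1 = f(1.260000, -1.428454) = 2.266268
  k2 = f(1.390000, -1.133839) = 2.026833
  k3 = f(1.390000, -1.164966) = 2.055470
  k4 = f(1.520000, -0.894032) = 1.821220
  y ← -1.428454 + (0.26/6)·(k1 + 2k2 + 2k3 + k4) = -0.897530
y(1.52) ≈ -0.8975

-0.8975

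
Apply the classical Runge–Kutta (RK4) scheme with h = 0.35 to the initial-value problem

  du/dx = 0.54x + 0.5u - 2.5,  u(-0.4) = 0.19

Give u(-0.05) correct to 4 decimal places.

-0.7774

RK4: k1 = f(x_n, u_n); k2 = f(x_n + h/2, u_n + (h/2)·k1); k3 = f(x_n + h/2, u_n + (h/2)·k2); k4 = f(x_n + h, u_n + h·k3); u_{n+1} = u_n + (h/6)·(k1 + 2k2 + 2k3 + k4).
x=-0.400000, u=0.190000:
  k1 = f(-0.400000, 0.190000) = -2.621000
  k2 = f(-0.225000, -0.268675) = -2.755838
  k3 = f(-0.225000, -0.292272) = -2.767636
  k4 = f(-0.050000, -0.778673) = -2.916336
  u ← 0.190000 + (0.35/6)·(k1 + 2k2 + 2k3 + k4) = -0.777416
u(-0.05) ≈ -0.7774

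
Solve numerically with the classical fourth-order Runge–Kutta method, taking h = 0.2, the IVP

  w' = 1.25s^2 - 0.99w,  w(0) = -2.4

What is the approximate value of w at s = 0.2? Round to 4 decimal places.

RK4: k1 = f(s_n, w_n); k2 = f(s_n + h/2, w_n + (h/2)·k1); k3 = f(s_n + h/2, w_n + (h/2)·k2); k4 = f(s_n + h, w_n + h·k3); w_{n+1} = w_n + (h/6)·(k1 + 2k2 + 2k3 + k4).
s=0.000000, w=-2.400000:
  k1 = f(0.000000, -2.400000) = 2.376000
  k2 = f(0.100000, -2.162400) = 2.153276
  k3 = f(0.100000, -2.184672) = 2.175326
  k4 = f(0.200000, -1.964935) = 1.995286
  w ← -2.400000 + (0.2/6)·(k1 + 2k2 + 2k3 + k4) = -1.965717
w(0.2) ≈ -1.9657

-1.9657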